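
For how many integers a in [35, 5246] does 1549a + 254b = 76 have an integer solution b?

21

gcd(1549, 254) = 1  (1549 = 6×254 + 25, 254 = 10×25 + 4, 25 = 6×4 + 1, 4 = 4×1).
Back-substituting, 1549×(61) + 254×(-372) = 1.
Scale by 76: particular solution (4636, -28272); reduce a mod 254: (64, -390).
General solution: a = 64 + 254t, b = -390 - 1549t for integer t.
35 ≤ 64 + 254t ≤ 5246 gives t ∈ [0, 20], which is 21 values.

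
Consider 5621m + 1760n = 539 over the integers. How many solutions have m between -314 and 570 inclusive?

gcd(5621, 1760) = 11.
By Bézout, 5621·(31) + 1760·(-99) = 11.
Particular solution: (79, -252).
General solution: m = 79 + 160t, n = -252 - 511t for integer t.
-314 ≤ 79 + 160t ≤ 570 gives t ∈ [-2, 3], which is 6 values.

6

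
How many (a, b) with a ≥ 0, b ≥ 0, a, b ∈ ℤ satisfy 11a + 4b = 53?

gcd(11, 4) = 1  (11 = 2*4 + 3, 4 = 1*3 + 1, 3 = 3*1).
Back-substituting, 11*(-1) + 4*(3) = 1.
Scale by 53: one solution is (-53, 159). Reduce a mod 4: (3, 5).
General: a = 3 + 4t, b = 5 - 11t.
a ≥ 0 ⇒ t ≥ 0; b ≥ 0 ⇒ t ≤ 0. So t ∈ [0, 0]: 1 solution.

1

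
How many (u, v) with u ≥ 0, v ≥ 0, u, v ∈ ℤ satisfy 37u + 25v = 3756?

gcd(37, 25):
  37 = 1×25 + 12
  25 = 2×12 + 1
  12 = 12×1
so gcd(37, 25) = 1.
Back-substitute for Bézout coefficients:
  1 = 25 - 2×12
  ... = 37×(-2) + 25×(3)
Scale by 3756: one solution is (-7512, 11268). Reduce u mod 25: (13, 131).
General: u = 13 + 25t, v = 131 - 37t.
u ≥ 0 ⇒ t ≥ 0; v ≥ 0 ⇒ t ≤ 3. So t ∈ [0, 3]: 4 solutions.

4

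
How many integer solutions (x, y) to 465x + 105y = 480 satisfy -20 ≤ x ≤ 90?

gcd(465, 105) = 15  (465 = 4·105 + 45, 105 = 2·45 + 15, 45 = 3·15).
Back-substituting, 465·(-2) + 105·(9) = 15.
Scale by 32: particular solution (-64, 288); reduce x mod 7: (6, -22).
General solution: x = 6 + 7t, y = -22 - 31t for integer t.
-20 ≤ 6 + 7t ≤ 90 gives t ∈ [-3, 12], which is 16 values.

16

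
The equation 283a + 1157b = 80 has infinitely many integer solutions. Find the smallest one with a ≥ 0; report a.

450

gcd(1157, 283):
  1157 = 4*283 + 25
  283 = 11*25 + 8
  25 = 3*8 + 1
  8 = 8*1
so gcd(1157, 283) = 1.
1 divides 80, so solutions exist.
Back-substitute for Bézout coefficients:
  1 = 25 - 3*8
  ... = 283*(-139) + 1157*(34)
Scale by 80/1 = 80: (a₀, b₀) = (-11120, 2720).
General solution: a = -11120 + 1157t, b = 2720 - 283t for integer t.
a ≥ 0: smallest is -11120 mod 1157 = 450 (at t = 10), with b = -110.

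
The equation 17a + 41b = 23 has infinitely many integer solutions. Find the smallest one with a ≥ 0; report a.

11

gcd(41, 17) = 1  (41 = 2*17 + 7, 17 = 2*7 + 3, 7 = 2*3 + 1, 3 = 3*1).
1 divides 23, so solutions exist.
Back-substituting, 17*(-12) + 41*(5) = 1.
Scale by 23/1 = 23: (a₀, b₀) = (-276, 115).
General solution: a = -276 + 41t, b = 115 - 17t for integer t.
a ≥ 0: smallest is -276 mod 41 = 11 (at t = 7), with b = -4.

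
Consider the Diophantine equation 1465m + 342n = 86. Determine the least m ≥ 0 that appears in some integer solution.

290

gcd(1465, 342):
  1465 = 4*342 + 97
  342 = 3*97 + 51
  97 = 1*51 + 46
  51 = 1*46 + 5
  46 = 9*5 + 1
  5 = 5*1
so gcd(1465, 342) = 1.
1 divides 86, so solutions exist.
Back-substitute for Bézout coefficients:
  1 = 46 - 9*5
  ... = 1465*(67) + 342*(-287)
Scale by 86/1 = 86: (m₀, n₀) = (5762, -24682).
General solution: m = 5762 + 342t, n = -24682 - 1465t for integer t.
m ≥ 0: smallest is 5762 mod 342 = 290 (at t = -16), with n = -1242.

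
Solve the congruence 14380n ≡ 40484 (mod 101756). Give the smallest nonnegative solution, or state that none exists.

gcd(101756, 14380) = 4.
4 divides 40484, so solutions exist.
By Bézout, 14380×(-7706) + 101756×(1089) = 4.
So 14380×(-7706) ≡ 4 (mod 101756); multiply by 10121: n ≡ -77992426 (mod 25439).
Smallest nonnegative: n = -77992426 mod 25439 = 3548.

3548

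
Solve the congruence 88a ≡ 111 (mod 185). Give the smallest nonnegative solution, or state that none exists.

37

gcd(185, 88) = 1  (185 = 2×88 + 9, 88 = 9×9 + 7, 9 = 1×7 + 2, 7 = 3×2 + 1, 2 = 2×1).
1 divides 111, so solutions exist.
Back-substituting, 88×(82) + 185×(-39) = 1.
So 88×(82) ≡ 1 (mod 185); multiply by 111: a ≡ 9102 (mod 185).
Smallest nonnegative: a = 9102 mod 185 = 37.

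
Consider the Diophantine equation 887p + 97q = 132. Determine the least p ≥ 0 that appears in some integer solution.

gcd(887, 97) = 1  (887 = 9×97 + 14, 97 = 6×14 + 13, 14 = 1×13 + 1, 13 = 13×1).
1 divides 132, so solutions exist.
Back-substituting, 887×(7) + 97×(-64) = 1.
Scale by 132/1 = 132: (p₀, q₀) = (924, -8448).
General solution: p = 924 + 97t, q = -8448 - 887t for integer t.
p ≥ 0: smallest is 924 mod 97 = 51 (at t = -9), with q = -465.

51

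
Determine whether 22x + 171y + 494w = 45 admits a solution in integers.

yes

gcd(171, 22) = 1.
gcd(1, 494) = 1.
1 divides 45, so integer solutions exist.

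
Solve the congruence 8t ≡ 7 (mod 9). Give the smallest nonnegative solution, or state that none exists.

2

gcd(9, 8):
  9 = 1×8 + 1
  8 = 8×1
so gcd(9, 8) = 1.
1 divides 7, so solutions exist.
Back-substitute for Bézout coefficients:
  1 = 9 - 1×8
  ... = 8×(-1) + 9×(1)
So 8×(-1) ≡ 1 (mod 9); multiply by 7: t ≡ -7 (mod 9).
Smallest nonnegative: t = -7 mod 9 = 2.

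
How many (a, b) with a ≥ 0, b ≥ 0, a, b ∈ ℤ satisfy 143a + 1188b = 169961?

11

gcd(1188, 143) = 11.
By Bézout, 143×(25) + 1188×(-3) = 11.
One solution: (67, 135).
General: a = 67 + 108t, b = 135 - 13t.
a ≥ 0 ⇒ t ≥ 0; b ≥ 0 ⇒ t ≤ 10. So t ∈ [0, 10]: 11 solutions.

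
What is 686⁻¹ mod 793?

gcd(793, 686):
  793 = 1×686 + 107
  686 = 6×107 + 44
  107 = 2×44 + 19
  44 = 2×19 + 6
  19 = 3×6 + 1
  6 = 6×1
so gcd(793, 686) = 1.
Back-substitute for Bézout coefficients:
  1 = 19 - 3×6
  ... = 686×(-126) + 793×(109)
So 686×-126 ≡ 1 (mod 793), and -126 mod 793 = 667.

667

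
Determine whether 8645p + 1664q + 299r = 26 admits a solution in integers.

gcd(8645, 1664) = 13.
gcd(13, 299) = 13.
13 divides 26, so integer solutions exist.

yes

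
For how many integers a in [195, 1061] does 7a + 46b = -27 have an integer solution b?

19

gcd(46, 7) = 1.
By Bézout, 7·(-13) + 46·(2) = 1.
Particular solution: (29, -5).
General solution: a = 29 + 46t, b = -5 - 7t for integer t.
195 ≤ 29 + 46t ≤ 1061 gives t ∈ [4, 22], which is 19 values.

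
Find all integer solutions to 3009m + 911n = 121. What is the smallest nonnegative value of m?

281

gcd(3009, 911) = 1.
1 divides 121, so solutions exist.
By Bézout, 3009*(439) + 911*(-1450) = 1.
Scale by 121/1 = 121: (m₀, n₀) = (53119, -175450).
General solution: m = 53119 + 911t, n = -175450 - 3009t for integer t.
m ≥ 0: smallest is 53119 mod 911 = 281 (at t = -58), with n = -928.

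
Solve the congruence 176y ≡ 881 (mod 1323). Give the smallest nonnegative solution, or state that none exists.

gcd(1323, 176) = 1  (1323 = 7×176 + 91, 176 = 1×91 + 85, 91 = 1×85 + 6, 85 = 14×6 + 1, 6 = 6×1).
1 divides 881, so solutions exist.
Back-substituting, 176×(218) + 1323×(-29) = 1.
So 176×(218) ≡ 1 (mod 1323); multiply by 881: y ≡ 192058 (mod 1323).
Smallest nonnegative: y = 192058 mod 1323 = 223.

223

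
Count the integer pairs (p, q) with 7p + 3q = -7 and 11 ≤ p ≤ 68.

gcd(7, 3) = 1  (7 = 2*3 + 1, 3 = 3*1).
Back-substituting, 7*(1) + 3*(-2) = 1.
Scale by -7: particular solution (-7, 14); reduce p mod 3: (2, -7).
General solution: p = 2 + 3t, q = -7 - 7t for integer t.
11 ≤ 2 + 3t ≤ 68 gives t ∈ [3, 22], which is 20 values.

20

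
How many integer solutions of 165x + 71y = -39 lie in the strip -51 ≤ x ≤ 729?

11

gcd(165, 71):
  165 = 2×71 + 23
  71 = 3×23 + 2
  23 = 11×2 + 1
  2 = 2×1
so gcd(165, 71) = 1.
Back-substitute for Bézout coefficients:
  1 = 23 - 11×2
  ... = 165×(34) + 71×(-79)
Scale by -39: particular solution (-1326, 3081); reduce x mod 71: (23, -54).
General solution: x = 23 + 71t, y = -54 - 165t for integer t.
-51 ≤ 23 + 71t ≤ 729 gives t ∈ [-1, 9], which is 11 values.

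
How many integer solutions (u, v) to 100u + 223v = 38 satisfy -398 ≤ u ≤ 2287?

12

gcd(223, 100) = 1  (223 = 2·100 + 23, 100 = 4·23 + 8, 23 = 2·8 + 7, 8 = 1·7 + 1, 7 = 7·1).
Back-substituting, 100·(29) + 223·(-13) = 1.
Scale by 38: particular solution (1102, -494); reduce u mod 223: (210, -94).
General solution: u = 210 + 223t, v = -94 - 100t for integer t.
-398 ≤ 210 + 223t ≤ 2287 gives t ∈ [-2, 9], which is 12 values.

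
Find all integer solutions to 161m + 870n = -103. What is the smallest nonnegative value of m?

gcd(870, 161):
  870 = 5×161 + 65
  161 = 2×65 + 31
  65 = 2×31 + 3
  31 = 10×3 + 1
  3 = 3×1
so gcd(870, 161) = 1.
1 divides -103, so solutions exist.
Back-substitute for Bézout coefficients:
  1 = 31 - 10×3
  ... = 161×(281) + 870×(-52)
Scale by -103/1 = -103: (m₀, n₀) = (-28943, 5356).
General solution: m = -28943 + 870t, n = 5356 - 161t for integer t.
m ≥ 0: smallest is -28943 mod 870 = 637 (at t = 34), with n = -118.

637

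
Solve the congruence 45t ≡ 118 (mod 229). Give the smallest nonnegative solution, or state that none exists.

196

gcd(229, 45):
  229 = 5·45 + 4
  45 = 11·4 + 1
  4 = 4·1
so gcd(229, 45) = 1.
1 divides 118, so solutions exist.
Back-substitute for Bézout coefficients:
  1 = 45 - 11·4
  ... = 45·(56) + 229·(-11)
So 45·(56) ≡ 1 (mod 229); multiply by 118: t ≡ 6608 (mod 229).
Smallest nonnegative: t = 6608 mod 229 = 196.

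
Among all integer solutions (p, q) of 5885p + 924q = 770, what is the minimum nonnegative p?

gcd(5885, 924):
  5885 = 6·924 + 341
  924 = 2·341 + 242
  341 = 1·242 + 99
  242 = 2·99 + 44
  99 = 2·44 + 11
  44 = 4·11
so gcd(5885, 924) = 11.
11 divides 770, so solutions exist.
Back-substitute for Bézout coefficients:
  11 = 99 - 2·44
  ... = 5885·(19) + 924·(-121)
Scale by 770/11 = 70: (p₀, q₀) = (1330, -8470).
General solution: p = 1330 + 84t, q = -8470 - 535t for integer t.
p ≥ 0: smallest is 1330 mod 84 = 70 (at t = -15), with q = -445.

70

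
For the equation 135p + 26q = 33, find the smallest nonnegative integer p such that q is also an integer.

17

gcd(135, 26) = 1  (135 = 5*26 + 5, 26 = 5*5 + 1, 5 = 5*1).
1 divides 33, so solutions exist.
Back-substituting, 135*(-5) + 26*(26) = 1.
Scale by 33/1 = 33: (p₀, q₀) = (-165, 858).
General solution: p = -165 + 26t, q = 858 - 135t for integer t.
p ≥ 0: smallest is -165 mod 26 = 17 (at t = 7), with q = -87.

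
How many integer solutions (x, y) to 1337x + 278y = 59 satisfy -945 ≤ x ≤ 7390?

gcd(1337, 278):
  1337 = 4×278 + 225
  278 = 1×225 + 53
  225 = 4×53 + 13
  53 = 4×13 + 1
  13 = 13×1
so gcd(1337, 278) = 1.
Back-substitute for Bézout coefficients:
  1 = 53 - 4×13
  ... = 1337×(-21) + 278×(101)
Scale by 59: particular solution (-1239, 5959); reduce x mod 278: (151, -726).
General solution: x = 151 + 278t, y = -726 - 1337t for integer t.
-945 ≤ 151 + 278t ≤ 7390 gives t ∈ [-3, 26], which is 30 values.

30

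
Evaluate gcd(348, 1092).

gcd(1092, 348):
  1092 = 3*348 + 48
  348 = 7*48 + 12
  48 = 4*12
so gcd(1092, 348) = 12.

12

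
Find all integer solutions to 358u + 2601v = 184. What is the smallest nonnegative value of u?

gcd(2601, 358):
  2601 = 7*358 + 95
  358 = 3*95 + 73
  95 = 1*73 + 22
  73 = 3*22 + 7
  22 = 3*7 + 1
  7 = 7*1
so gcd(2601, 358) = 1.
1 divides 184, so solutions exist.
Back-substitute for Bézout coefficients:
  1 = 22 - 3*7
  ... = 358*(-356) + 2601*(49)
Scale by 184/1 = 184: (u₀, v₀) = (-65504, 9016).
General solution: u = -65504 + 2601t, v = 9016 - 358t for integer t.
u ≥ 0: smallest is -65504 mod 2601 = 2122 (at t = 26), with v = -292.

2122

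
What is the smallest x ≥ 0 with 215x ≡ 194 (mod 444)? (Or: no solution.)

226

gcd(444, 215) = 1  (444 = 2×215 + 14, 215 = 15×14 + 5, 14 = 2×5 + 4, 5 = 1×4 + 1, 4 = 4×1).
1 divides 194, so solutions exist.
Back-substituting, 215×(95) + 444×(-46) = 1.
So 215×(95) ≡ 1 (mod 444); multiply by 194: x ≡ 18430 (mod 444).
Smallest nonnegative: x = 18430 mod 444 = 226.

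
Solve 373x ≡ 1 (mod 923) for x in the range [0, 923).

146

gcd(923, 373) = 1.
By Bézout, 373·(146) + 923·(-59) = 1.
So 373·146 ≡ 1 (mod 923), and 146 mod 923 = 146.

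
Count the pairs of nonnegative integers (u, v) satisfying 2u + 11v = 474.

gcd(11, 2) = 1.
By Bézout, 2·(-5) + 11·(1) = 1.
One solution: (6, 42).
General: u = 6 + 11t, v = 42 - 2t.
u ≥ 0 ⇒ t ≥ 0; v ≥ 0 ⇒ t ≤ 21. So t ∈ [0, 21]: 22 solutions.

22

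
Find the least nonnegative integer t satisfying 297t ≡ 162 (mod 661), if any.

301

gcd(661, 297) = 1  (661 = 2·297 + 67, 297 = 4·67 + 29, 67 = 2·29 + 9, 29 = 3·9 + 2, 9 = 4·2 + 1, 2 = 2·1).
1 divides 162, so solutions exist.
Back-substituting, 297·(-296) + 661·(133) = 1.
So 297·(-296) ≡ 1 (mod 661); multiply by 162: t ≡ -47952 (mod 661).
Smallest nonnegative: t = -47952 mod 661 = 301.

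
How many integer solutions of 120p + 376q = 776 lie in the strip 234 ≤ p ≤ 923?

15

gcd(376, 120) = 8  (376 = 3·120 + 16, 120 = 7·16 + 8, 16 = 2·8).
Back-substituting, 120·(22) + 376·(-7) = 8.
Scale by 97: particular solution (2134, -679); reduce p mod 47: (19, -4).
General solution: p = 19 + 47t, q = -4 - 15t for integer t.
234 ≤ 19 + 47t ≤ 923 gives t ∈ [5, 19], which is 15 values.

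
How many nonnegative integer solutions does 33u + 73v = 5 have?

0

gcd(73, 33) = 1.
By Bézout, 33·(31) + 73·(-14) = 1.
One solution: (9, -4).
General: u = 9 + 73t, v = -4 - 33t.
u ≥ 0 ⇒ t ≥ 0; v ≥ 0 ⇒ t ≤ -1. So t ∈ [0, -1]: 0 solutions.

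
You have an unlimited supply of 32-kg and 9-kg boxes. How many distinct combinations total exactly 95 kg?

Need nonnegative integers with 32j + 9k = 95.
gcd(32, 9) = 1, and 32·(2) + 9·(-7) = 1.
So (j₀, k₀) = (190, -665); general j = 190 + 9t, k = -665 - 32t.
j ≥ 0 ⇒ t ≥ -21; k ≥ 0 ⇒ t ≤ -21. That's 1 value of t.

1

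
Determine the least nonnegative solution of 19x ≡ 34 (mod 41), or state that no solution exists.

gcd(41, 19) = 1  (41 = 2*19 + 3, 19 = 6*3 + 1, 3 = 3*1).
1 divides 34, so solutions exist.
Back-substituting, 19*(13) + 41*(-6) = 1.
So 19*(13) ≡ 1 (mod 41); multiply by 34: x ≡ 442 (mod 41).
Smallest nonnegative: x = 442 mod 41 = 32.

32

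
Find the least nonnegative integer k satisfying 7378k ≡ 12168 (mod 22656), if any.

6180

gcd(22656, 7378) = 2  (22656 = 3×7378 + 522, 7378 = 14×522 + 70, 522 = 7×70 + 32, 70 = 2×32 + 6, 32 = 5×6 + 2, 6 = 3×2).
2 divides 12168, so solutions exist.
Back-substituting, 7378×(-3559) + 22656×(1159) = 2.
So 7378×(-3559) ≡ 2 (mod 22656); multiply by 6084: k ≡ -21652956 (mod 11328).
Smallest nonnegative: k = -21652956 mod 11328 = 6180.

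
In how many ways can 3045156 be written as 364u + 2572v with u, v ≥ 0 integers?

gcd(2572, 364) = 4  (2572 = 7*364 + 24, 364 = 15*24 + 4, 24 = 6*4).
Back-substituting, 364*(106) + 2572*(-15) = 4.
Scale by 761289: one solution is (80696634, -11419335). Reduce u mod 643: (134, 1165).
General: u = 134 + 643t, v = 1165 - 91t.
u ≥ 0 ⇒ t ≥ 0; v ≥ 0 ⇒ t ≤ 12. So t ∈ [0, 12]: 13 solutions.

13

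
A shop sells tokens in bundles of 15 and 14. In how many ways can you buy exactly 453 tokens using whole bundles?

2

Need nonnegative integers with 15j + 14k = 453.
gcd(15, 14) = 1, and 15·(1) + 14·(-1) = 1.
So (j₀, k₀) = (453, -453); general j = 453 + 14t, k = -453 - 15t.
j ≥ 0 ⇒ t ≥ -32; k ≥ 0 ⇒ t ≤ -31. That's 2 values of t.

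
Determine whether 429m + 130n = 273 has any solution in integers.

yes

gcd(429, 130):
  429 = 3*130 + 39
  130 = 3*39 + 13
  39 = 3*13
so gcd(429, 130) = 13.
13 divides 273, so integer solutions exist.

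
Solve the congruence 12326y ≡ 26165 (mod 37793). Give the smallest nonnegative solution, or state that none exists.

gcd(37793, 12326) = 1.
1 divides 26165, so solutions exist.
By Bézout, 12326·(-10851) + 37793·(3539) = 1.
So 12326·(-10851) ≡ 1 (mod 37793); multiply by 26165: y ≡ -283916415 (mod 37793).
Smallest nonnegative: y = -283916415 mod 37793 = 22394.

22394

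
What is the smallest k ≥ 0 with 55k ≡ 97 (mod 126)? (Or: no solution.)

gcd(126, 55) = 1.
1 divides 97, so solutions exist.
By Bézout, 55×(55) + 126×(-24) = 1.
So 55×(55) ≡ 1 (mod 126); multiply by 97: k ≡ 5335 (mod 126).
Smallest nonnegative: k = 5335 mod 126 = 43.

43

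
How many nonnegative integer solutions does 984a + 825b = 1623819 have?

6

gcd(984, 825) = 3.
By Bézout, 984*(-83) + 825*(99) = 3.
One solution: (266, 1651).
General: a = 266 + 275t, b = 1651 - 328t.
a ≥ 0 ⇒ t ≥ 0; b ≥ 0 ⇒ t ≤ 5. So t ∈ [0, 5]: 6 solutions.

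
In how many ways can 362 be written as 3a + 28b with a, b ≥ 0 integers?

4

gcd(28, 3) = 1  (28 = 9×3 + 1, 3 = 3×1).
Back-substituting, 3×(-9) + 28×(1) = 1.
Scale by 362: one solution is (-3258, 362). Reduce a mod 28: (18, 11).
General: a = 18 + 28t, b = 11 - 3t.
a ≥ 0 ⇒ t ≥ 0; b ≥ 0 ⇒ t ≤ 3. So t ∈ [0, 3]: 4 solutions.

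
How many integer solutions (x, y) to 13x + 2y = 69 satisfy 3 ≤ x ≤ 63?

gcd(13, 2) = 1.
By Bézout, 13×(1) + 2×(-6) = 1.
Particular solution: (1, 28).
General solution: x = 1 + 2t, y = 28 - 13t for integer t.
3 ≤ 1 + 2t ≤ 63 gives t ∈ [1, 31], which is 31 values.

31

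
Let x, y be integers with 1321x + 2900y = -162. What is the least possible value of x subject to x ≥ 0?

gcd(2900, 1321):
  2900 = 2×1321 + 258
  1321 = 5×258 + 31
  258 = 8×31 + 10
  31 = 3×10 + 1
  10 = 10×1
so gcd(2900, 1321) = 1.
1 divides -162, so solutions exist.
Back-substitute for Bézout coefficients:
  1 = 31 - 3×10
  ... = 1321×(281) + 2900×(-128)
Scale by -162/1 = -162: (x₀, y₀) = (-45522, 20736).
General solution: x = -45522 + 2900t, y = 20736 - 1321t for integer t.
x ≥ 0: smallest is -45522 mod 2900 = 878 (at t = 16), with y = -400.

878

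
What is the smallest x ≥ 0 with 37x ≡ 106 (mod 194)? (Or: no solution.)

92

gcd(194, 37):
  194 = 5·37 + 9
  37 = 4·9 + 1
  9 = 9·1
so gcd(194, 37) = 1.
1 divides 106, so solutions exist.
Back-substitute for Bézout coefficients:
  1 = 37 - 4·9
  ... = 37·(21) + 194·(-4)
So 37·(21) ≡ 1 (mod 194); multiply by 106: x ≡ 2226 (mod 194).
Smallest nonnegative: x = 2226 mod 194 = 92.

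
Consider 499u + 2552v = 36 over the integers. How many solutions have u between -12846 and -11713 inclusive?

gcd(2552, 499) = 1.
By Bézout, 499×(179) + 2552×(-35) = 1.
Particular solution: (1340, -262).
General solution: u = 1340 + 2552t, v = -262 - 499t for integer t.
-12846 ≤ 1340 + 2552t ≤ -11713 gives t ∈ [-5, -6], which is 0 values.

0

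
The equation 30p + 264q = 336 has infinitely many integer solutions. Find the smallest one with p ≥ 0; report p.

gcd(264, 30):
  264 = 8*30 + 24
  30 = 1*24 + 6
  24 = 4*6
so gcd(264, 30) = 6.
6 divides 336, so solutions exist.
Back-substitute for Bézout coefficients:
  6 = 30 - 1*24
  ... = 30*(9) + 264*(-1)
Scale by 336/6 = 56: (p₀, q₀) = (504, -56).
General solution: p = 504 + 44t, q = -56 - 5t for integer t.
p ≥ 0: smallest is 504 mod 44 = 20 (at t = -11), with q = -1.

20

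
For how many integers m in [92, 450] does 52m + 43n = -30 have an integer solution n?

gcd(52, 43) = 1.
By Bézout, 52×(-19) + 43×(23) = 1.
Particular solution: (11, -14).
General solution: m = 11 + 43t, n = -14 - 52t for integer t.
92 ≤ 11 + 43t ≤ 450 gives t ∈ [2, 10], which is 9 values.

9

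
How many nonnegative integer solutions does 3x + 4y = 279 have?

gcd(4, 3) = 1.
By Bézout, 3*(-1) + 4*(1) = 1.
One solution: (1, 69).
General: x = 1 + 4t, y = 69 - 3t.
x ≥ 0 ⇒ t ≥ 0; y ≥ 0 ⇒ t ≤ 23. So t ∈ [0, 23]: 24 solutions.

24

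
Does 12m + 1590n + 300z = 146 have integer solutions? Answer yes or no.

gcd(1590, 12) = 6  (1590 = 132·12 + 6, 12 = 2·6).
gcd(6, 300) = 6.
6 does not divide 146 (remainder 2), so no integer solutions.

no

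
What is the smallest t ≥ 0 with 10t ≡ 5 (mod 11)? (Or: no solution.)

6

gcd(11, 10) = 1  (11 = 1*10 + 1, 10 = 10*1).
1 divides 5, so solutions exist.
Back-substituting, 10*(-1) + 11*(1) = 1.
So 10*(-1) ≡ 1 (mod 11); multiply by 5: t ≡ -5 (mod 11).
Smallest nonnegative: t = -5 mod 11 = 6.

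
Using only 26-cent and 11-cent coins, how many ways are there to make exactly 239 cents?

Need nonnegative integers with 26j + 11k = 239.
gcd(26, 11) = 1, and 26·(3) + 11·(-7) = 1.
So (j₀, k₀) = (717, -1673); general j = 717 + 11t, k = -1673 - 26t.
j ≥ 0 ⇒ t ≥ -65; k ≥ 0 ⇒ t ≤ -65. That's 1 value of t.

1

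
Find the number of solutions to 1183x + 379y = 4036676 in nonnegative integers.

gcd(1183, 379) = 1.
By Bézout, 1183·(-173) + 379·(540) = 1.
One solution: (73, 10423).
General: x = 73 + 379t, y = 10423 - 1183t.
x ≥ 0 ⇒ t ≥ 0; y ≥ 0 ⇒ t ≤ 8. So t ∈ [0, 8]: 9 solutions.

9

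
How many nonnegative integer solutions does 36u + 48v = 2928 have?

gcd(48, 36):
  48 = 1×36 + 12
  36 = 3×12
so gcd(48, 36) = 12.
Back-substitute for Bézout coefficients:
  12 = 48 - 1×36
  ... = 36×(-1) + 48×(1)
Scale by 244: one solution is (-244, 244). Reduce u mod 4: (0, 61).
General: u = 0 + 4t, v = 61 - 3t.
u ≥ 0 ⇒ t ≥ 0; v ≥ 0 ⇒ t ≤ 20. So t ∈ [0, 20]: 21 solutions.

21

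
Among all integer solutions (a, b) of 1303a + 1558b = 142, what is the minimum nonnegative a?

gcd(1558, 1303) = 1.
1 divides 142, so solutions exist.
By Bézout, 1303·(501) + 1558·(-419) = 1.
Scale by 142/1 = 142: (a₀, b₀) = (71142, -59498).
General solution: a = 71142 + 1558t, b = -59498 - 1303t for integer t.
a ≥ 0: smallest is 71142 mod 1558 = 1032 (at t = -45), with b = -863.

1032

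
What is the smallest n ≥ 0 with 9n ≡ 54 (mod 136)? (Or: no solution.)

6

gcd(136, 9) = 1  (136 = 15·9 + 1, 9 = 9·1).
1 divides 54, so solutions exist.
Back-substituting, 9·(-15) + 136·(1) = 1.
So 9·(-15) ≡ 1 (mod 136); multiply by 54: n ≡ -810 (mod 136).
Smallest nonnegative: n = -810 mod 136 = 6.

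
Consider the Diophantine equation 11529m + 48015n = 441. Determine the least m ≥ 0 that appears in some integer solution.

gcd(48015, 11529) = 9  (48015 = 4×11529 + 1899, 11529 = 6×1899 + 135, 1899 = 14×135 + 9, 135 = 15×9).
9 divides 441, so solutions exist.
Back-substituting, 11529×(-354) + 48015×(85) = 9.
Scale by 441/9 = 49: (m₀, n₀) = (-17346, 4165).
General solution: m = -17346 + 5335t, n = 4165 - 1281t for integer t.
m ≥ 0: smallest is -17346 mod 5335 = 3994 (at t = 4), with n = -959.

3994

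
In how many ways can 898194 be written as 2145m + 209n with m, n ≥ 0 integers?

gcd(2145, 209):
  2145 = 10·209 + 55
  209 = 3·55 + 44
  55 = 1·44 + 11
  44 = 4·11
so gcd(2145, 209) = 11.
Back-substitute for Bézout coefficients:
  11 = 55 - 1·44
  ... = 2145·(4) + 209·(-41)
Scale by 81654: one solution is (326616, -3347814). Reduce m mod 19: (6, 4236).
General: m = 6 + 19t, n = 4236 - 195t.
m ≥ 0 ⇒ t ≥ 0; n ≥ 0 ⇒ t ≤ 21. So t ∈ [0, 21]: 22 solutions.

22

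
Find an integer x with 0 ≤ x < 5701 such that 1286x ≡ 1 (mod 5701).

gcd(5701, 1286) = 1  (5701 = 4·1286 + 557, 1286 = 2·557 + 172, 557 = 3·172 + 41, 172 = 4·41 + 8, 41 = 5·8 + 1, 8 = 8·1).
Back-substituting, 1286·(-696) + 5701·(157) = 1.
So 1286·-696 ≡ 1 (mod 5701), and -696 mod 5701 = 5005.

5005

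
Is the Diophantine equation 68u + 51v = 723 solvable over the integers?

gcd(68, 51) = 17  (68 = 1×51 + 17, 51 = 3×17).
17 does not divide 723 (remainder 9), so no integer solutions.

no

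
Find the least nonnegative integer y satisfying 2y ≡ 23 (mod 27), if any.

gcd(27, 2) = 1  (27 = 13*2 + 1, 2 = 2*1).
1 divides 23, so solutions exist.
Back-substituting, 2*(-13) + 27*(1) = 1.
So 2*(-13) ≡ 1 (mod 27); multiply by 23: y ≡ -299 (mod 27).
Smallest nonnegative: y = -299 mod 27 = 25.

25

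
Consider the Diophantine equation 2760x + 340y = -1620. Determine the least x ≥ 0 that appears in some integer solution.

gcd(2760, 340) = 20.
20 divides -1620, so solutions exist.
By Bézout, 2760·(-8) + 340·(65) = 20.
Scale by -1620/20 = -81: (x₀, y₀) = (648, -5265).
General solution: x = 648 + 17t, y = -5265 - 138t for integer t.
x ≥ 0: smallest is 648 mod 17 = 2 (at t = -38), with y = -21.

2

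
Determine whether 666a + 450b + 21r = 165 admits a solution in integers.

gcd(666, 450) = 18  (666 = 1·450 + 216, 450 = 2·216 + 18, 216 = 12·18).
gcd(18, 21) = 3.
3 divides 165, so integer solutions exist.

yes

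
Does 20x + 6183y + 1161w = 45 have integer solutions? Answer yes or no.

gcd(6183, 20) = 1  (6183 = 309·20 + 3, 20 = 6·3 + 2, 3 = 1·2 + 1, 2 = 2·1).
gcd(1, 1161) = 1.
1 divides 45, so integer solutions exist.

yes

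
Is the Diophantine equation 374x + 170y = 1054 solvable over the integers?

gcd(374, 170) = 34.
34 divides 1054, so integer solutions exist.

yes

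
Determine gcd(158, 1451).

1

gcd(1451, 158):
  1451 = 9×158 + 29
  158 = 5×29 + 13
  29 = 2×13 + 3
  13 = 4×3 + 1
  3 = 3×1
so gcd(1451, 158) = 1.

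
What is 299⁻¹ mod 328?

147

gcd(328, 299) = 1.
By Bézout, 299·(147) + 328·(-134) = 1.
So 299·147 ≡ 1 (mod 328), and 147 mod 328 = 147.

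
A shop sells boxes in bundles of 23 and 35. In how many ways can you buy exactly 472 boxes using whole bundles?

Need nonnegative integers with 23j + 35k = 472.
gcd(23, 35) = 1, and 23·(-3) + 35·(2) = 1.
So (j₀, k₀) = (-1416, 944); general j = -1416 + 35t, k = 944 - 23t.
j ≥ 0 ⇒ t ≥ 41; k ≥ 0 ⇒ t ≤ 41. That's 1 value of t.

1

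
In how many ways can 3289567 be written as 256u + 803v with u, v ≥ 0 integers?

gcd(803, 256) = 1.
By Bézout, 256·(367) + 803·(-117) = 1.
One solution: (739, 3861).
General: u = 739 + 803t, v = 3861 - 256t.
u ≥ 0 ⇒ t ≥ 0; v ≥ 0 ⇒ t ≤ 15. So t ∈ [0, 15]: 16 solutions.

16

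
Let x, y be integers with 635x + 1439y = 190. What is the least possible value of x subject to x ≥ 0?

gcd(1439, 635):
  1439 = 2×635 + 169
  635 = 3×169 + 128
  169 = 1×128 + 41
  128 = 3×41 + 5
  41 = 8×5 + 1
  5 = 5×1
so gcd(1439, 635) = 1.
1 divides 190, so solutions exist.
Back-substitute for Bézout coefficients:
  1 = 41 - 8×5
  ... = 635×(-281) + 1439×(124)
Scale by 190/1 = 190: (x₀, y₀) = (-53390, 23560).
General solution: x = -53390 + 1439t, y = 23560 - 635t for integer t.
x ≥ 0: smallest is -53390 mod 1439 = 1292 (at t = 38), with y = -570.

1292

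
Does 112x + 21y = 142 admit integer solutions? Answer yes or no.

no

gcd(112, 21) = 7.
7 does not divide 142 (remainder 2), so no integer solutions.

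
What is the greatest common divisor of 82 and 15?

1

gcd(82, 15) = 1  (82 = 5*15 + 7, 15 = 2*7 + 1, 7 = 7*1).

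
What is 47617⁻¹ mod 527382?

gcd(527382, 47617):
  527382 = 11*47617 + 3595
  47617 = 13*3595 + 882
  3595 = 4*882 + 67
  882 = 13*67 + 11
  67 = 6*11 + 1
  11 = 11*1
so gcd(527382, 47617) = 1.
Back-substitute for Bézout coefficients:
  1 = 67 - 6*11
  ... = 47617*(-47237) + 527382*(4265)
So 47617*-47237 ≡ 1 (mod 527382), and -47237 mod 527382 = 480145.

480145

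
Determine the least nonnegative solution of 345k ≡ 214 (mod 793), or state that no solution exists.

gcd(793, 345):
  793 = 2×345 + 103
  345 = 3×103 + 36
  103 = 2×36 + 31
  36 = 1×31 + 5
  31 = 6×5 + 1
  5 = 5×1
so gcd(793, 345) = 1.
1 divides 214, so solutions exist.
Back-substitute for Bézout coefficients:
  1 = 31 - 6×5
  ... = 345×(-154) + 793×(67)
So 345×(-154) ≡ 1 (mod 793); multiply by 214: k ≡ -32956 (mod 793).
Smallest nonnegative: k = -32956 mod 793 = 350.

350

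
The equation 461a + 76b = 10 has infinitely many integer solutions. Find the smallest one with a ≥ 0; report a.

2

gcd(461, 76) = 1  (461 = 6*76 + 5, 76 = 15*5 + 1, 5 = 5*1).
1 divides 10, so solutions exist.
Back-substituting, 461*(-15) + 76*(91) = 1.
Scale by 10/1 = 10: (a₀, b₀) = (-150, 910).
General solution: a = -150 + 76t, b = 910 - 461t for integer t.
a ≥ 0: smallest is -150 mod 76 = 2 (at t = 2), with b = -12.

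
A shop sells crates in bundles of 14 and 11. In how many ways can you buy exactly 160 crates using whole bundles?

Need nonnegative integers with 14j + 11k = 160.
gcd(14, 11) = 1, and 14·(4) + 11·(-5) = 1.
So (j₀, k₀) = (640, -800); general j = 640 + 11t, k = -800 - 14t.
j ≥ 0 ⇒ t ≥ -58; k ≥ 0 ⇒ t ≤ -58. That's 1 value of t.

1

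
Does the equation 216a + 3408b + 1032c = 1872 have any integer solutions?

yes

gcd(3408, 216) = 24  (3408 = 15·216 + 168, 216 = 1·168 + 48, 168 = 3·48 + 24, 48 = 2·24).
gcd(24, 1032) = 24.
24 divides 1872, so integer solutions exist.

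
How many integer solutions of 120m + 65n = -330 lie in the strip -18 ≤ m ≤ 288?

gcd(120, 65) = 5  (120 = 1*65 + 55, 65 = 1*55 + 10, 55 = 5*10 + 5, 10 = 2*5).
Back-substituting, 120*(6) + 65*(-11) = 5.
Scale by -66: particular solution (-396, 726); reduce m mod 13: (7, -18).
General solution: m = 7 + 13t, n = -18 - 24t for integer t.
-18 ≤ 7 + 13t ≤ 288 gives t ∈ [-1, 21], which is 23 values.

23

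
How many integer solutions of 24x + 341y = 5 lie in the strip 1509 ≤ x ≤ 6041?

gcd(341, 24) = 1  (341 = 14·24 + 5, 24 = 4·5 + 4, 5 = 1·4 + 1, 4 = 4·1).
Back-substituting, 24·(-71) + 341·(5) = 1.
Scale by 5: particular solution (-355, 25); reduce x mod 341: (327, -23).
General solution: x = 327 + 341t, y = -23 - 24t for integer t.
1509 ≤ 327 + 341t ≤ 6041 gives t ∈ [4, 16], which is 13 values.

13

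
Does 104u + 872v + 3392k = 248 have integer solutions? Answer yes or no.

yes

gcd(872, 104) = 8.
gcd(8, 3392) = 8.
8 divides 248, so integer solutions exist.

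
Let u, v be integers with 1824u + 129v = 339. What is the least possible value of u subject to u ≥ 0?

26

gcd(1824, 129) = 3  (1824 = 14·129 + 18, 129 = 7·18 + 3, 18 = 6·3).
3 divides 339, so solutions exist.
Back-substituting, 1824·(-7) + 129·(99) = 3.
Scale by 339/3 = 113: (u₀, v₀) = (-791, 11187).
General solution: u = -791 + 43t, v = 11187 - 608t for integer t.
u ≥ 0: smallest is -791 mod 43 = 26 (at t = 19), with v = -365.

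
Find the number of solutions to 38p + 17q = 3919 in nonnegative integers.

gcd(38, 17) = 1.
By Bézout, 38×(-4) + 17×(9) = 1.
One solution: (15, 197).
General: p = 15 + 17t, q = 197 - 38t.
p ≥ 0 ⇒ t ≥ 0; q ≥ 0 ⇒ t ≤ 5. So t ∈ [0, 5]: 6 solutions.

6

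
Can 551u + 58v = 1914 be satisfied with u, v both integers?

gcd(551, 58):
  551 = 9·58 + 29
  58 = 2·29
so gcd(551, 58) = 29.
29 divides 1914, so integer solutions exist.

yes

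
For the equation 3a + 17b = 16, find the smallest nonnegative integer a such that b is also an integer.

11

gcd(17, 3) = 1.
1 divides 16, so solutions exist.
By Bézout, 3·(6) + 17·(-1) = 1.
Scale by 16/1 = 16: (a₀, b₀) = (96, -16).
General solution: a = 96 + 17t, b = -16 - 3t for integer t.
a ≥ 0: smallest is 96 mod 17 = 11 (at t = -5), with b = -1.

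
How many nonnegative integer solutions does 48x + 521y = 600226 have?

24

gcd(521, 48):
  521 = 10×48 + 41
  48 = 1×41 + 7
  41 = 5×7 + 6
  7 = 1×6 + 1
  6 = 6×1
so gcd(521, 48) = 1.
Back-substitute for Bézout coefficients:
  1 = 7 - 1×6
  ... = 48×(76) + 521×(-7)
Scale by 600226: one solution is (45617176, -4201582). Reduce x mod 521: (500, 1106).
General: x = 500 + 521t, y = 1106 - 48t.
x ≥ 0 ⇒ t ≥ 0; y ≥ 0 ⇒ t ≤ 23. So t ∈ [0, 23]: 24 solutions.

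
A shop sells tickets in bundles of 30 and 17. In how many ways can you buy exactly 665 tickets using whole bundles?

Need nonnegative integers with 30j + 17k = 665.
gcd(30, 17) = 1, and 30·(4) + 17·(-7) = 1.
So (j₀, k₀) = (2660, -4655); general j = 2660 + 17t, k = -4655 - 30t.
j ≥ 0 ⇒ t ≥ -156; k ≥ 0 ⇒ t ≤ -156. That's 1 value of t.

1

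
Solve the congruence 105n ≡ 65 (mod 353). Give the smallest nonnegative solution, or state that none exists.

320

gcd(353, 105) = 1.
1 divides 65, so solutions exist.
By Bézout, 105*(-158) + 353*(47) = 1.
So 105*(-158) ≡ 1 (mod 353); multiply by 65: n ≡ -10270 (mod 353).
Smallest nonnegative: n = -10270 mod 353 = 320.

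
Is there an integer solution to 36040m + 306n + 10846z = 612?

yes

gcd(36040, 306):
  36040 = 117×306 + 238
  306 = 1×238 + 68
  238 = 3×68 + 34
  68 = 2×34
so gcd(36040, 306) = 34.
gcd(34, 10846) = 34.
34 divides 612, so integer solutions exist.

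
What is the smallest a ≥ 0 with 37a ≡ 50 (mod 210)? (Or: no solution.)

200

gcd(210, 37):
  210 = 5·37 + 25
  37 = 1·25 + 12
  25 = 2·12 + 1
  12 = 12·1
so gcd(210, 37) = 1.
1 divides 50, so solutions exist.
Back-substitute for Bézout coefficients:
  1 = 25 - 2·12
  ... = 37·(-17) + 210·(3)
So 37·(-17) ≡ 1 (mod 210); multiply by 50: a ≡ -850 (mod 210).
Smallest nonnegative: a = -850 mod 210 = 200.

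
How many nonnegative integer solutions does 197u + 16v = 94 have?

gcd(197, 16) = 1  (197 = 12*16 + 5, 16 = 3*5 + 1, 5 = 5*1).
Back-substituting, 197*(-3) + 16*(37) = 1.
Scale by 94: one solution is (-282, 3478). Reduce u mod 16: (6, -68).
General: u = 6 + 16t, v = -68 - 197t.
u ≥ 0 ⇒ t ≥ 0; v ≥ 0 ⇒ t ≤ -1. So t ∈ [0, -1]: 0 solutions.

0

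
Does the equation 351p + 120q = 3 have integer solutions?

gcd(351, 120) = 3  (351 = 2·120 + 111, 120 = 1·111 + 9, 111 = 12·9 + 3, 9 = 3·3).
3 divides 3, so integer solutions exist.

yes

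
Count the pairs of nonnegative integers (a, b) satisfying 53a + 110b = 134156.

gcd(110, 53) = 1.
By Bézout, 53*(27) + 110*(-13) = 1.
One solution: (22, 1209).
General: a = 22 + 110t, b = 1209 - 53t.
a ≥ 0 ⇒ t ≥ 0; b ≥ 0 ⇒ t ≤ 22. So t ∈ [0, 22]: 23 solutions.

23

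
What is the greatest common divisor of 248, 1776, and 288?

8

gcd(1776, 248) = 8  (1776 = 7*248 + 40, 248 = 6*40 + 8, 40 = 5*8).
gcd(8, 288) = 8.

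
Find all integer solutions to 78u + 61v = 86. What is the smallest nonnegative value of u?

gcd(78, 61) = 1  (78 = 1·61 + 17, 61 = 3·17 + 10, 17 = 1·10 + 7, 10 = 1·7 + 3, 7 = 2·3 + 1, 3 = 3·1).
1 divides 86, so solutions exist.
Back-substituting, 78·(18) + 61·(-23) = 1.
Scale by 86/1 = 86: (u₀, v₀) = (1548, -1978).
General solution: u = 1548 + 61t, v = -1978 - 78t for integer t.
u ≥ 0: smallest is 1548 mod 61 = 23 (at t = -25), with v = -28.

23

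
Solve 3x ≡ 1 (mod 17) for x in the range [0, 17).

gcd(17, 3) = 1.
By Bézout, 3×(6) + 17×(-1) = 1.
So 3×6 ≡ 1 (mod 17), and 6 mod 17 = 6.

6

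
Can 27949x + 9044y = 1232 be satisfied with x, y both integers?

no

gcd(27949, 9044) = 19.
19 does not divide 1232 (remainder 16), so no integer solutions.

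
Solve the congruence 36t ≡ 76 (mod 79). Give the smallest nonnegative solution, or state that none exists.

gcd(79, 36) = 1.
1 divides 76, so solutions exist.
By Bézout, 36*(11) + 79*(-5) = 1.
So 36*(11) ≡ 1 (mod 79); multiply by 76: t ≡ 836 (mod 79).
Smallest nonnegative: t = 836 mod 79 = 46.

46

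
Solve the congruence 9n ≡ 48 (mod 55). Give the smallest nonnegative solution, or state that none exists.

gcd(55, 9):
  55 = 6×9 + 1
  9 = 9×1
so gcd(55, 9) = 1.
1 divides 48, so solutions exist.
Back-substitute for Bézout coefficients:
  1 = 55 - 6×9
  ... = 9×(-6) + 55×(1)
So 9×(-6) ≡ 1 (mod 55); multiply by 48: n ≡ -288 (mod 55).
Smallest nonnegative: n = -288 mod 55 = 42.

42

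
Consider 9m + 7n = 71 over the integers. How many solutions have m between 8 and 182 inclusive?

25

gcd(9, 7) = 1.
By Bézout, 9×(-3) + 7×(4) = 1.
Particular solution: (4, 5).
General solution: m = 4 + 7t, n = 5 - 9t for integer t.
8 ≤ 4 + 7t ≤ 182 gives t ∈ [1, 25], which is 25 values.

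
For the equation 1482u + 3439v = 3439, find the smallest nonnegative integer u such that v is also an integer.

gcd(3439, 1482) = 19  (3439 = 2*1482 + 475, 1482 = 3*475 + 57, 475 = 8*57 + 19, 57 = 3*19).
19 divides 3439, so solutions exist.
Back-substituting, 1482*(-58) + 3439*(25) = 19.
Scale by 3439/19 = 181: (u₀, v₀) = (-10498, 4525).
General solution: u = -10498 + 181t, v = 4525 - 78t for integer t.
u ≥ 0: smallest is -10498 mod 181 = 0 (at t = 58), with v = 1.

0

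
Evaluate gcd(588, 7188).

gcd(7188, 588) = 12  (7188 = 12·588 + 132, 588 = 4·132 + 60, 132 = 2·60 + 12, 60 = 5·12).

12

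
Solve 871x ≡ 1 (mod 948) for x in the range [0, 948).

751

gcd(948, 871):
  948 = 1*871 + 77
  871 = 11*77 + 24
  77 = 3*24 + 5
  24 = 4*5 + 4
  5 = 1*4 + 1
  4 = 4*1
so gcd(948, 871) = 1.
Back-substitute for Bézout coefficients:
  1 = 5 - 1*4
  ... = 871*(-197) + 948*(181)
So 871*-197 ≡ 1 (mod 948), and -197 mod 948 = 751.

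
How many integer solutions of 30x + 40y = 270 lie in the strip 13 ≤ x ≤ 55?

11

gcd(40, 30) = 10.
By Bézout, 30·(-1) + 40·(1) = 10.
Particular solution: (1, 6).
General solution: x = 1 + 4t, y = 6 - 3t for integer t.
13 ≤ 1 + 4t ≤ 55 gives t ∈ [3, 13], which is 11 values.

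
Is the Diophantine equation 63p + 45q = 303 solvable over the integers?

no

gcd(63, 45) = 9  (63 = 1×45 + 18, 45 = 2×18 + 9, 18 = 2×9).
9 does not divide 303 (remainder 6), so no integer solutions.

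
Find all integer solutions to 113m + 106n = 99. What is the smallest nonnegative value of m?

gcd(113, 106) = 1.
1 divides 99, so solutions exist.
By Bézout, 113·(-15) + 106·(16) = 1.
Scale by 99/1 = 99: (m₀, n₀) = (-1485, 1584).
General solution: m = -1485 + 106t, n = 1584 - 113t for integer t.
m ≥ 0: smallest is -1485 mod 106 = 105 (at t = 15), with n = -111.

105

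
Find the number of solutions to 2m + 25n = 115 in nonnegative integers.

2

gcd(25, 2):
  25 = 12·2 + 1
  2 = 2·1
so gcd(25, 2) = 1.
Back-substitute for Bézout coefficients:
  1 = 25 - 12·2
  ... = 2·(-12) + 25·(1)
Scale by 115: one solution is (-1380, 115). Reduce m mod 25: (20, 3).
General: m = 20 + 25t, n = 3 - 2t.
m ≥ 0 ⇒ t ≥ 0; n ≥ 0 ⇒ t ≤ 1. So t ∈ [0, 1]: 2 solutions.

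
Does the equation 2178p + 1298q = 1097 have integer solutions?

gcd(2178, 1298) = 22  (2178 = 1*1298 + 880, 1298 = 1*880 + 418, 880 = 2*418 + 44, 418 = 9*44 + 22, 44 = 2*22).
22 does not divide 1097 (remainder 19), so no integer solutions.

no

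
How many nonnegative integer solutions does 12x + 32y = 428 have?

gcd(32, 12):
  32 = 2×12 + 8
  12 = 1×8 + 4
  8 = 2×4
so gcd(32, 12) = 4.
Back-substitute for Bézout coefficients:
  4 = 12 - 1×8
  ... = 12×(3) + 32×(-1)
Scale by 107: one solution is (321, -107). Reduce x mod 8: (1, 13).
General: x = 1 + 8t, y = 13 - 3t.
x ≥ 0 ⇒ t ≥ 0; y ≥ 0 ⇒ t ≤ 4. So t ∈ [0, 4]: 5 solutions.

5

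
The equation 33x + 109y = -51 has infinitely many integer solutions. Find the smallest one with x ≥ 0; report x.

gcd(109, 33) = 1  (109 = 3*33 + 10, 33 = 3*10 + 3, 10 = 3*3 + 1, 3 = 3*1).
1 divides -51, so solutions exist.
Back-substituting, 33*(-33) + 109*(10) = 1.
Scale by -51/1 = -51: (x₀, y₀) = (1683, -510).
General solution: x = 1683 + 109t, y = -510 - 33t for integer t.
x ≥ 0: smallest is 1683 mod 109 = 48 (at t = -15), with y = -15.

48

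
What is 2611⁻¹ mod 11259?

gcd(11259, 2611) = 1  (11259 = 4·2611 + 815, 2611 = 3·815 + 166, 815 = 4·166 + 151, 166 = 1·151 + 15, 151 = 10·15 + 1, 15 = 15·1).
Back-substituting, 2611·(-746) + 11259·(173) = 1.
So 2611·-746 ≡ 1 (mod 11259), and -746 mod 11259 = 10513.

10513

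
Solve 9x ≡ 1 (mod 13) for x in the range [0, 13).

gcd(13, 9) = 1.
By Bézout, 9·(3) + 13·(-2) = 1.
So 9·3 ≡ 1 (mod 13), and 3 mod 13 = 3.

3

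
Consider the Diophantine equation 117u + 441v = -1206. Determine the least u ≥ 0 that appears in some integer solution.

gcd(441, 117):
  441 = 3×117 + 90
  117 = 1×90 + 27
  90 = 3×27 + 9
  27 = 3×9
so gcd(441, 117) = 9.
9 divides -1206, so solutions exist.
Back-substitute for Bézout coefficients:
  9 = 90 - 3×27
  ... = 117×(-15) + 441×(4)
Scale by -1206/9 = -134: (u₀, v₀) = (2010, -536).
General solution: u = 2010 + 49t, v = -536 - 13t for integer t.
u ≥ 0: smallest is 2010 mod 49 = 1 (at t = -41), with v = -3.

1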